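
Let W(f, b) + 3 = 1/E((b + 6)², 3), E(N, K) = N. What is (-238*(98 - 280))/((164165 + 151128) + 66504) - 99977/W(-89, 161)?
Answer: 81888644218169/2457186754 ≈ 33326.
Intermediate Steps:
W(f, b) = -3 + (6 + b)⁻² (W(f, b) = -3 + 1/((b + 6)²) = -3 + 1/((6 + b)²) = -3 + (6 + b)⁻²)
(-238*(98 - 280))/((164165 + 151128) + 66504) - 99977/W(-89, 161) = (-238*(98 - 280))/((164165 + 151128) + 66504) - 99977/(-3 + (6 + 161)⁻²) = (-238*(-182))/(315293 + 66504) - 99977/(-3 + 167⁻²) = 43316/381797 - 99977/(-3 + 1/27889) = 43316*(1/381797) - 99977/(-83666/27889) = 3332/29369 - 99977*(-27889/83666) = 3332/29369 + 2788258553/83666 = 81888644218169/2457186754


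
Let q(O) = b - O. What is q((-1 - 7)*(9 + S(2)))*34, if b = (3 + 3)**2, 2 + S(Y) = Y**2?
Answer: 4216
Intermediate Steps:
S(Y) = -2 + Y**2
b = 36 (b = 6**2 = 36)
q(O) = 36 - O
q((-1 - 7)*(9 + S(2)))*34 = (36 - (-1 - 7)*(9 + (-2 + 2**2)))*34 = (36 - (-8)*(9 + (-2 + 4)))*34 = (36 - (-8)*(9 + 2))*34 = (36 - (-8)*11)*34 = (36 - 1*(-88))*34 = (36 + 88)*34 = 124*34 = 4216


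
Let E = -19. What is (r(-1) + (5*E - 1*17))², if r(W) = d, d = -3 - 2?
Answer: 13689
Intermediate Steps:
d = -5
r(W) = -5
(r(-1) + (5*E - 1*17))² = (-5 + (5*(-19) - 1*17))² = (-5 + (-95 - 17))² = (-5 - 112)² = (-117)² = 13689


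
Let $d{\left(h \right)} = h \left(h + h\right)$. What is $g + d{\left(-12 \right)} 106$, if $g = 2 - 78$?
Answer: $30452$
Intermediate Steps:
$d{\left(h \right)} = 2 h^{2}$ ($d{\left(h \right)} = h 2 h = 2 h^{2}$)
$g = -76$ ($g = 2 - 78 = -76$)
$g + d{\left(-12 \right)} 106 = -76 + 2 \left(-12\right)^{2} \cdot 106 = -76 + 2 \cdot 144 \cdot 106 = -76 + 288 \cdot 106 = -76 + 30528 = 30452$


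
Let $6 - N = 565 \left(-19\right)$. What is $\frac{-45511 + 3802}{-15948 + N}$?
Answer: $\frac{41709}{5207} \approx 8.0102$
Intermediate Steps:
$N = 10741$ ($N = 6 - 565 \left(-19\right) = 6 - -10735 = 6 + 10735 = 10741$)
$\frac{-45511 + 3802}{-15948 + N} = \frac{-45511 + 3802}{-15948 + 10741} = - \frac{41709}{-5207} = \left(-41709\right) \left(- \frac{1}{5207}\right) = \frac{41709}{5207}$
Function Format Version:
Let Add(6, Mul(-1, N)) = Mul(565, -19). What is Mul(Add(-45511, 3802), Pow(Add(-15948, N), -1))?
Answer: Rational(41709, 5207) ≈ 8.0102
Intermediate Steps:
N = 10741 (N = Add(6, Mul(-1, Mul(565, -19))) = Add(6, Mul(-1, -10735)) = Add(6, 10735) = 10741)
Mul(Add(-45511, 3802), Pow(Add(-15948, N), -1)) = Mul(Add(-45511, 3802), Pow(Add(-15948, 10741), -1)) = Mul(-41709, Pow(-5207, -1)) = Mul(-41709, Rational(-1, 5207)) = Rational(41709, 5207)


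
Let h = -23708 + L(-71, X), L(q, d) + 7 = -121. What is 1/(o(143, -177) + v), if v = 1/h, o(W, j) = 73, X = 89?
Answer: 23836/1740027 ≈ 0.013699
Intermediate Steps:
L(q, d) = -128 (L(q, d) = -7 - 121 = -128)
h = -23836 (h = -23708 - 128 = -23836)
v = -1/23836 (v = 1/(-23836) = -1/23836 ≈ -4.1953e-5)
1/(o(143, -177) + v) = 1/(73 - 1/23836) = 1/(1740027/23836) = 23836/1740027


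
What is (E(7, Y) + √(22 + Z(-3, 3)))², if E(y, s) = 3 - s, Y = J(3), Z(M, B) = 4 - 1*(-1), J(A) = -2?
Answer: 52 + 30*√3 ≈ 103.96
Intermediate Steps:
Z(M, B) = 5 (Z(M, B) = 4 + 1 = 5)
Y = -2
(E(7, Y) + √(22 + Z(-3, 3)))² = ((3 - 1*(-2)) + √(22 + 5))² = ((3 + 2) + √27)² = (5 + 3*√3)²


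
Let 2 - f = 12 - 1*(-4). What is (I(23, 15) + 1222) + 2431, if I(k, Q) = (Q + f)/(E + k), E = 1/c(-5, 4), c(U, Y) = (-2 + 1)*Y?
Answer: 332427/91 ≈ 3653.0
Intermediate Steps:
c(U, Y) = -Y
f = -14 (f = 2 - (12 - 1*(-4)) = 2 - (12 + 4) = 2 - 1*16 = 2 - 16 = -14)
E = -¼ (E = 1/(-1*4) = 1/(-4) = -¼ ≈ -0.25000)
I(k, Q) = (-14 + Q)/(-¼ + k) (I(k, Q) = (Q - 14)/(-¼ + k) = (-14 + Q)/(-¼ + k))
(I(23, 15) + 1222) + 2431 = (4*(-14 + 15)/(-1 + 4*23) + 1222) + 2431 = (4*1/(-1 + 92) + 1222) + 2431 = (4*1/91 + 1222) + 2431 = (4*(1/91)*1 + 1222) + 2431 = (4/91 + 1222) + 2431 = 111206/91 + 2431 = 332427/91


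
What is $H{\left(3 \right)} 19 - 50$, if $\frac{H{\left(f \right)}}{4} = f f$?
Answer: $634$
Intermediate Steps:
$H{\left(f \right)} = 4 f^{2}$ ($H{\left(f \right)} = 4 f f = 4 f^{2}$)
$H{\left(3 \right)} 19 - 50 = 4 \cdot 3^{2} \cdot 19 - 50 = 4 \cdot 9 \cdot 19 - 50 = 36 \cdot 19 - 50 = 684 - 50 = 634$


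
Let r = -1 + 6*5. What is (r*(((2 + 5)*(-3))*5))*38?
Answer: -115710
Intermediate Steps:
r = 29 (r = -1 + 30 = 29)
(r*(((2 + 5)*(-3))*5))*38 = (29*(((2 + 5)*(-3))*5))*38 = (29*((7*(-3))*5))*38 = (29*(-21*5))*38 = (29*(-105))*38 = -3045*38 = -115710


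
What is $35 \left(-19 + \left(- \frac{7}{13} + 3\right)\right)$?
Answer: $- \frac{7525}{13} \approx -578.85$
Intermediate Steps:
$35 \left(-19 + \left(- \frac{7}{13} + 3\right)\right) = 35 \left(-19 + \frac{32}{13}\right) = 35 \left(- \frac{215}{13}\right) = - \frac{7525}{13}$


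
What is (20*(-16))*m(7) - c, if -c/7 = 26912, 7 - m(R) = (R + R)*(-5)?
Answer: 163744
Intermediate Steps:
m(R) = 7 + 10*R (m(R) = 7 - (R + R)*(-5) = 7 - 2*R*(-5) = 7 - (-10)*R = 7 + 10*R)
c = -188384 (c = -7*26912 = -188384)
(20*(-16))*m(7) - c = (20*(-16))*(7 + 10*7) - 1*(-188384) = -320*(7 + 70) + 188384 = -320*77 + 188384 = -24640 + 188384 = 163744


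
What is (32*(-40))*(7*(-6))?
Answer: 53760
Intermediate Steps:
(32*(-40))*(7*(-6)) = -1280*(-42) = 53760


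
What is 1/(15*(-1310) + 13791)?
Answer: -1/5859 ≈ -0.00017068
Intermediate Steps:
1/(15*(-1310) + 13791) = 1/(-19650 + 13791) = 1/(-5859) = -1/5859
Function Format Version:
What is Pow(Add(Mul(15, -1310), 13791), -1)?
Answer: Rational(-1, 5859) ≈ -0.00017068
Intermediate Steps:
Pow(Add(Mul(15, -1310), 13791), -1) = Pow(Add(-19650, 13791), -1) = Pow(-5859, -1) = Rational(-1, 5859)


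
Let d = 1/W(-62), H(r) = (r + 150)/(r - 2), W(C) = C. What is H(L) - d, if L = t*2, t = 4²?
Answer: 5657/930 ≈ 6.0828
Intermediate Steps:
t = 16
L = 32 (L = 16*2 = 32)
H(r) = (150 + r)/(-2 + r)
d = -1/62 (d = 1/(-62) = -1/62 ≈ -0.016129)
H(L) - d = (150 + 32)/(-2 + 32) - 1*(-1/62) = 182/30 + 1/62 = (1/30)*182 + 1/62 = 91/15 + 1/62 = 5657/930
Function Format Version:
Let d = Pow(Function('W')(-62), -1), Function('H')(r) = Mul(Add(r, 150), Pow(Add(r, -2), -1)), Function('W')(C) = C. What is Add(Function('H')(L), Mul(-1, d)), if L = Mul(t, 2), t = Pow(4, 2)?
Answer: Rational(5657, 930) ≈ 6.0828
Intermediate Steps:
t = 16
L = 32 (L = Mul(16, 2) = 32)
Function('H')(r) = Mul(Pow(Add(-2, r), -1), Add(150, r)) (Function('H')(r) = Mul(Add(150, r), Pow(Add(-2, r), -1)) = Mul(Pow(Add(-2, r), -1), Add(150, r)))
d = Rational(-1, 62) (d = Pow(-62, -1) = Rational(-1, 62) ≈ -0.016129)
Add(Function('H')(L), Mul(-1, d)) = Add(Mul(Pow(Add(-2, 32), -1), Add(150, 32)), Mul(-1, Rational(-1, 62))) = Add(Mul(Pow(30, -1), 182), Rational(1, 62)) = Add(Mul(Rational(1, 30), 182), Rational(1, 62)) = Add(Rational(91, 15), Rational(1, 62)) = Rational(5657, 930)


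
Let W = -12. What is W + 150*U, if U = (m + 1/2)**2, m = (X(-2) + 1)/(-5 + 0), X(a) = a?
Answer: 123/2 ≈ 61.500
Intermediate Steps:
m = 1/5 (m = (-2 + 1)/(-5 + 0) = -1/(-5) = -1*(-1/5) = 1/5 ≈ 0.20000)
U = 49/100 (U = (1/5 + 1/2)**2 = (7/10)**2 = 49/100 ≈ 0.49000)
W + 150*U = -12 + 150*(49/100) = -12 + 147/2 = 123/2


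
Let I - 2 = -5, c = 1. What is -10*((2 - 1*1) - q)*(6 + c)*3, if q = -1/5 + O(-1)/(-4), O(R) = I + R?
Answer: -42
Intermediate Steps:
I = -3 (I = 2 - 5 = -3)
O(R) = -3 + R
q = ⅘ (q = -1/5 + (-3 - 1)/(-4) = -1*⅕ - 4*(-¼) = -⅕ + 1 = ⅘ ≈ 0.80000)
-10*((2 - 1*1) - q)*(6 + c)*3 = -10*((2 - 1*1) - 1*⅘)*(6 + 1)*3 = -10*((2 - 1) - ⅘)*7*3 = -10*(1 - ⅘)*7*3 = -2*7*3 = -10*7/5*3 = -14*3 = -42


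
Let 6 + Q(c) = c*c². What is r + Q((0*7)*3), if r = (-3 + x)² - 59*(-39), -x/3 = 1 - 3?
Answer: 2304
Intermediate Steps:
x = 6 (x = -3*(1 - 3) = -3*(-2) = 6)
Q(c) = -6 + c³ (Q(c) = -6 + c*c² = -6 + c³)
r = 2310 (r = (-3 + 6)² - 59*(-39) = 3² + 2301 = 9 + 2301 = 2310)
r + Q((0*7)*3) = 2310 + (-6 + ((0*7)*3)³) = 2310 + (-6 + (0*3)³) = 2310 + (-6 + 0³) = 2310 + (-6 + 0) = 2310 - 6 = 2304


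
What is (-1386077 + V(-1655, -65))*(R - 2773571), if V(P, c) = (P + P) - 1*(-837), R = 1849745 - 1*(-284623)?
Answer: 887565325650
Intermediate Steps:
R = 2134368 (R = 1849745 + 284623 = 2134368)
V(P, c) = 837 + 2*P (V(P, c) = 2*P + 837 = 837 + 2*P)
(-1386077 + V(-1655, -65))*(R - 2773571) = (-1386077 + (837 + 2*(-1655)))*(2134368 - 2773571) = (-1386077 + (837 - 3310))*(-639203) = (-1386077 - 2473)*(-639203) = -1388550*(-639203) = 887565325650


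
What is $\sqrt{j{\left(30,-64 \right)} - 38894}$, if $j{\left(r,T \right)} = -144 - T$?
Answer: $i \sqrt{38974} \approx 197.42 i$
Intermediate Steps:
$\sqrt{j{\left(30,-64 \right)} - 38894} = \sqrt{\left(-144 - -64\right) - 38894} = \sqrt{\left(-144 + 64\right) - 38894} = \sqrt{-80 - 38894} = \sqrt{-38974} = i \sqrt{38974}$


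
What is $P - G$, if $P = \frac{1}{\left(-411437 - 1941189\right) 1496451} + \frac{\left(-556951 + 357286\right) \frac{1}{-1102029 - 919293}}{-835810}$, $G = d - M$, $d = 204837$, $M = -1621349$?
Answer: $- \frac{362061389040387606980323678771}{198260959749096847550244} \approx -1.8262 \cdot 10^{6}$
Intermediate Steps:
$G = 1826186$ ($G = 204837 - -1621349 = 204837 + 1621349 = 1826186$)
$P = - \frac{23431339933789387}{198260959749096847550244}$ ($P = \frac{1}{-2352626} \cdot \frac{1}{1496451} + - \frac{199665}{-2021322} \left(- \frac{1}{835810}\right) = \left(- \frac{1}{2352626}\right) \frac{1}{1496451} + \left(-199665\right) \left(- \frac{1}{2021322}\right) \left(- \frac{1}{835810}\right) = - \frac{1}{3520589530326} + \frac{66555}{673774} \left(- \frac{1}{835810}\right) = - \frac{1}{3520589530326} - \frac{13311}{112629409388} = - \frac{23431339933789387}{198260959749096847550244} \approx -1.1818 \cdot 10^{-7}$)
$P - G = - \frac{23431339933789387}{198260959749096847550244} - 1826186 = - \frac{362061389040387606980323678771}{198260959749096847550244}$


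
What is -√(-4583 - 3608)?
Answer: -I*√8191 ≈ -90.504*I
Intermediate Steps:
-√(-4583 - 3608) = -√(-8191) = -I*√8191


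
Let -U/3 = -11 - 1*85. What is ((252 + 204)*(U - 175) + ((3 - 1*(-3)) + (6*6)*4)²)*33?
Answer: 2442924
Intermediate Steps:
U = 288 (U = -3*(-11 - 1*85) = -3*(-11 - 85) = -3*(-96) = 288)
((252 + 204)*(U - 175) + ((3 - 1*(-3)) + (6*6)*4)²)*33 = ((252 + 204)*(288 - 175) + ((3 - 1*(-3)) + (6*6)*4)²)*33 = (456*113 + ((3 + 3) + 36*4)²)*33 = (51528 + (6 + 144)²)*33 = (51528 + 150²)*33 = (51528 + 22500)*33 = 74028*33 = 2442924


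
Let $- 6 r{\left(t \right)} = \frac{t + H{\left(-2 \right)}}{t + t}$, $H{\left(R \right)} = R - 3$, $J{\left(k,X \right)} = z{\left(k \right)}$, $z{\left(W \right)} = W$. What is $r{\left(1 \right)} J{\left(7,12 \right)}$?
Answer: $\frac{7}{3} \approx 2.3333$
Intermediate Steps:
$J{\left(k,X \right)} = k$
$H{\left(R \right)} = -3 + R$
$r{\left(t \right)} = - \frac{-5 + t}{12 t}$ ($r{\left(t \right)} = - \frac{\left(t - 5\right) \frac{1}{t + t}}{6} = - \frac{\left(t - 5\right) \frac{1}{2 t}}{6} = - \frac{\left(-5 + t\right) \frac{1}{2 t}}{6} = - \frac{\frac{1}{2} \frac{1}{t} \left(-5 + t\right)}{6} = - \frac{-5 + t}{12 t}$)
$r{\left(1 \right)} J{\left(7,12 \right)} = \frac{5 - 1}{12 \cdot 1} \cdot 7 = \frac{1}{12} \cdot 1 \left(5 - 1\right) 7 = \frac{1}{12} \cdot 1 \cdot 4 \cdot 7 = \frac{1}{3} \cdot 7 = \frac{7}{3}$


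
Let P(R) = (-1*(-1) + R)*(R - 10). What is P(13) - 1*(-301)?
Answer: 343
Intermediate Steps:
P(R) = (1 + R)*(-10 + R)
P(13) - 1*(-301) = (-10 + 13² - 9*13) - 1*(-301) = (-10 + 169 - 117) + 301 = 42 + 301 = 343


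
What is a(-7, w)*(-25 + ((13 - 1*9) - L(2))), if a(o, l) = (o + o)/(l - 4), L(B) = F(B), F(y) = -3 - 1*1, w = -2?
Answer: -119/3 ≈ -39.667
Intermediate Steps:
F(y) = -4 (F(y) = -3 - 1 = -4)
L(B) = -4
a(o, l) = 2*o/(-4 + l) (a(o, l) = (2*o)/(-4 + l) = 2*o/(-4 + l))
a(-7, w)*(-25 + ((13 - 1*9) - L(2))) = (2*(-7)/(-4 - 2))*(-25 + ((13 - 1*9) - 1*(-4))) = (2*(-7)/(-6))*(-25 + ((13 - 9) + 4)) = (2*(-7)*(-⅙))*(-25 + (4 + 4)) = 7*(-25 + 8)/3 = (7/3)*(-17) = -119/3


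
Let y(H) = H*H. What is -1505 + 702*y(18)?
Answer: 225943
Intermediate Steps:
y(H) = H²
-1505 + 702*y(18) = -1505 + 702*18² = -1505 + 702*324 = -1505 + 227448 = 225943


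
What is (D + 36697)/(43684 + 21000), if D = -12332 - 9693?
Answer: 3668/16171 ≈ 0.22683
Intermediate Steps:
D = -22025
(D + 36697)/(43684 + 21000) = (-22025 + 36697)/(43684 + 21000) = 14672/64684 = 14672*(1/64684) = 3668/16171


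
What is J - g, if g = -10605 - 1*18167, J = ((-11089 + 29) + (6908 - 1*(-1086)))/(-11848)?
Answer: 170446861/5924 ≈ 28772.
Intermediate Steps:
J = 1533/5924 (J = (-11060 + (6908 + 1086))*(-1/11848) = (-11060 + 7994)*(-1/11848) = -3066*(-1/11848) = 1533/5924 ≈ 0.25878)
g = -28772 (g = -10605 - 18167 = -28772)
J - g = 1533/5924 - 1*(-28772) = 1533/5924 + 28772 = 170446861/5924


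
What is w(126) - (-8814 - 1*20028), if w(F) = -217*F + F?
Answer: 1626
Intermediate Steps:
w(F) = -216*F
w(126) - (-8814 - 1*20028) = -216*126 - (-8814 - 1*20028) = -27216 - (-8814 - 20028) = -27216 - 1*(-28842) = -27216 + 28842 = 1626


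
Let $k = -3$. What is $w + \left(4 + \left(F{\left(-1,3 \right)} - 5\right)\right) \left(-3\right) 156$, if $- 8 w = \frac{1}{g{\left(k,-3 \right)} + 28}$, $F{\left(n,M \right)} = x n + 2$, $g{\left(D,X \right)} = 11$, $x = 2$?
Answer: $\frac{146015}{312} \approx 468.0$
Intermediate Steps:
$F{\left(n,M \right)} = 2 + 2 n$ ($F{\left(n,M \right)} = 2 n + 2 = 2 + 2 n$)
$w = - \frac{1}{312}$ ($w = - \frac{1}{8 \left(11 + 28\right)} = - \frac{1}{8 \cdot 39} = \left(- \frac{1}{8}\right) \frac{1}{39} = - \frac{1}{312} \approx -0.0032051$)
$w + \left(4 + \left(F{\left(-1,3 \right)} - 5\right)\right) \left(-3\right) 156 = - \frac{1}{312} + \left(4 + \left(\left(2 + 2 \left(-1\right)\right) - 5\right)\right) \left(-3\right) 156 = - \frac{1}{312} + \left(4 + \left(\left(2 - 2\right) - 5\right)\right) \left(-3\right) 156 = - \frac{1}{312} + \left(4 + \left(0 - 5\right)\right) \left(-3\right) 156 = - \frac{1}{312} + \left(4 - 5\right) \left(-3\right) 156 = - \frac{1}{312} + \left(-1\right) \left(-3\right) 156 = - \frac{1}{312} + 3 \cdot 156 = - \frac{1}{312} + 468 = \frac{146015}{312}$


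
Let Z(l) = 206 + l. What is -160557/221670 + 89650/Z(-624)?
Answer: -302118611/1403910 ≈ -215.20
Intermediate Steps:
-160557/221670 + 89650/Z(-624) = -160557/221670 + 89650/(206 - 624) = -160557*1/221670 + 89650/(-418) = -53519/73890 + 89650*(-1/418) = -53519/73890 - 4075/19 = -302118611/1403910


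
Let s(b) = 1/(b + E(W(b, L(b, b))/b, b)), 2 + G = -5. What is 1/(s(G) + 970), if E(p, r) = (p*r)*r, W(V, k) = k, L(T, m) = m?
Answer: 42/40741 ≈ 0.0010309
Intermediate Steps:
G = -7 (G = -2 - 5 = -7)
E(p, r) = p*r**2
s(b) = 1/(b + b**2) (s(b) = 1/(b + (b/b)*b**2) = 1/(b + 1*b**2) = 1/(b + b**2))
1/(s(G) + 970) = 1/(1/((-7)*(1 - 7)) + 970) = 1/(-1/7/(-6) + 970) = 1/(-1/7*(-1/6) + 970) = 1/(1/42 + 970) = 1/(40741/42) = 42/40741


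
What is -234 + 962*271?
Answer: 260468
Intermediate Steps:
-234 + 962*271 = -234 + 260702 = 260468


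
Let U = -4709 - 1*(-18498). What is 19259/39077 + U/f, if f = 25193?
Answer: 1024024740/984466861 ≈ 1.0402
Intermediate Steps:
U = 13789 (U = -4709 + 18498 = 13789)
19259/39077 + U/f = 19259/39077 + 13789/25193 = 1024024740/984466861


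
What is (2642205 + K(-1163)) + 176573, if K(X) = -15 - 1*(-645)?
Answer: 2819408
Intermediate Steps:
K(X) = 630 (K(X) = -15 + 645 = 630)
(2642205 + K(-1163)) + 176573 = (2642205 + 630) + 176573 = 2642835 + 176573 = 2819408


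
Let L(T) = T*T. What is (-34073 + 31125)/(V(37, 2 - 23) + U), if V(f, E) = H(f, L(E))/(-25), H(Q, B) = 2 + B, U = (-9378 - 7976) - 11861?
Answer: 3350/33219 ≈ 0.10085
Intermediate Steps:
U = -29215 (U = -17354 - 11861 = -29215)
L(T) = T²
V(f, E) = -2/25 - E²/25 (V(f, E) = (2 + E²)/(-25) = (2 + E²)*(-1/25) = -2/25 - E²/25)
(-34073 + 31125)/(V(37, 2 - 23) + U) = (-34073 + 31125)/((-2/25 - (2 - 23)²/25) - 29215) = -2948/((-2/25 - 1/25*(-21)²) - 29215) = -2948/((-2/25 - 1/25*441) - 29215) = -2948/((-2/25 - 441/25) - 29215) = -2948/(-443/25 - 29215) = -2948/(-730818/25) = -2948*(-25/730818) = 3350/33219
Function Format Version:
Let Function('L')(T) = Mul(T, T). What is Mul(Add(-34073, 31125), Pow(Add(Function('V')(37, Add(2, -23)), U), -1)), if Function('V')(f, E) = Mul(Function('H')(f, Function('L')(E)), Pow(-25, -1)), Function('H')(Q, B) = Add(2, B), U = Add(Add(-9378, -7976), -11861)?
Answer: Rational(3350, 33219) ≈ 0.10085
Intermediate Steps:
U = -29215 (U = Add(-17354, -11861) = -29215)
Function('L')(T) = Pow(T, 2)
Function('V')(f, E) = Add(Rational(-2, 25), Mul(Rational(-1, 25), Pow(E, 2))) (Function('V')(f, E) = Mul(Add(2, Pow(E, 2)), Pow(-25, -1)) = Mul(Add(2, Pow(E, 2)), Rational(-1, 25)) = Add(Rational(-2, 25), Mul(Rational(-1, 25), Pow(E, 2))))
Mul(Add(-34073, 31125), Pow(Add(Function('V')(37, Add(2, -23)), U), -1)) = Mul(Add(-34073, 31125), Pow(Add(Add(Rational(-2, 25), Mul(Rational(-1, 25), Pow(Add(2, -23), 2))), -29215), -1)) = Mul(-2948, Pow(Add(Add(Rational(-2, 25), Mul(Rational(-1, 25), Pow(-21, 2))), -29215), -1)) = Mul(-2948, Pow(Add(Add(Rational(-2, 25), Mul(Rational(-1, 25), 441)), -29215), -1)) = Mul(-2948, Pow(Add(Add(Rational(-2, 25), Rational(-441, 25)), -29215), -1)) = Mul(-2948, Pow(Add(Rational(-443, 25), -29215), -1)) = Mul(-2948, Pow(Rational(-730818, 25), -1)) = Mul(-2948, Rational(-25, 730818)) = Rational(3350, 33219)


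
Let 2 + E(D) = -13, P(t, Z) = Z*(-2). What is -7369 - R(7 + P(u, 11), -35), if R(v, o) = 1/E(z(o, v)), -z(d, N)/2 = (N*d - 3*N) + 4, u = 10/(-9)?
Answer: -110534/15 ≈ -7368.9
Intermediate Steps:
u = -10/9 (u = 10*(-1/9) = -10/9 ≈ -1.1111)
z(d, N) = -8 + 6*N - 2*N*d (z(d, N) = -2*((N*d - 3*N) + 4) = -2*((-3*N + N*d) + 4) = -2*(4 - 3*N + N*d) = -8 + 6*N - 2*N*d)
P(t, Z) = -2*Z
E(D) = -15 (E(D) = -2 - 13 = -15)
R(v, o) = -1/15 (R(v, o) = 1/(-15) = -1/15)
-7369 - R(7 + P(u, 11), -35) = -7369 - 1*(-1/15) = -7369 + 1/15 = -110534/15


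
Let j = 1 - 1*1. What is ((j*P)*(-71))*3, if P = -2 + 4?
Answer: 0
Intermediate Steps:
j = 0 (j = 1 - 1 = 0)
P = 2
((j*P)*(-71))*3 = ((0*2)*(-71))*3 = (0*(-71))*3 = 0*3 = 0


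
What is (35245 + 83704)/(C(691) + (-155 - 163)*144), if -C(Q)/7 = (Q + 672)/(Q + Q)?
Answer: -164387518/63294085 ≈ -2.5972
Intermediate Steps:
C(Q) = -7*(672 + Q)/(2*Q) (C(Q) = -7*(Q + 672)/(Q + Q) = -7*(672 + Q)/(2*Q))
(35245 + 83704)/(C(691) + (-155 - 163)*144) = (35245 + 83704)/((-7/2 - 2352/691) + (-155 - 163)*144) = 118949/((-7/2 - 2352*1/691) - 318*144) = 118949/((-7/2 - 2352/691) - 45792) = 118949/(-9541/1382 - 45792) = 118949/(-63294085/1382) = 118949*(-1382/63294085) = -164387518/63294085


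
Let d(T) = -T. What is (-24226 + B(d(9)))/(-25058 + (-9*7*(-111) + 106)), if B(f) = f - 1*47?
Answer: 24282/17959 ≈ 1.3521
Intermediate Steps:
B(f) = -47 + f (B(f) = f - 47 = -47 + f)
(-24226 + B(d(9)))/(-25058 + (-9*7*(-111) + 106)) = (-24226 + (-47 - 1*9))/(-25058 + (-9*7*(-111) + 106)) = (-24226 + (-47 - 9))/(-25058 + (-63*(-111) + 106)) = (-24226 - 56)/(-25058 + (6993 + 106)) = -24282/(-25058 + 7099) = -24282/(-17959) = -24282*(-1/17959) = 24282/17959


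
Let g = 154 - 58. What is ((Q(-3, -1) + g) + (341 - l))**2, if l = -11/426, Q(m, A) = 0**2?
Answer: 34660385929/181476 ≈ 1.9099e+5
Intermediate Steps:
Q(m, A) = 0
g = 96
l = -11/426 (l = -11*1/426 = -11/426 ≈ -0.025822)
((Q(-3, -1) + g) + (341 - l))**2 = ((0 + 96) + (341 - 1*(-11/426)))**2 = (96 + (341 + 11/426))**2 = (96 + 145277/426)**2 = (186173/426)**2 = 34660385929/181476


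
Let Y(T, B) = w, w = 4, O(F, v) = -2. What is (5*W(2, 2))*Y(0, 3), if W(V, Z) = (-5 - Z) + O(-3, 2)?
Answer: -180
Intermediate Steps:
W(V, Z) = -7 - Z (W(V, Z) = (-5 - Z) - 2 = -7 - Z)
Y(T, B) = 4
(5*W(2, 2))*Y(0, 3) = (5*(-7 - 1*2))*4 = (5*(-7 - 2))*4 = (5*(-9))*4 = -45*4 = -180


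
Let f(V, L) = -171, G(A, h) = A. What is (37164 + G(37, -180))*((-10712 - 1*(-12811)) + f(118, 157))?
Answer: 71723528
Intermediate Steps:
(37164 + G(37, -180))*((-10712 - 1*(-12811)) + f(118, 157)) = (37164 + 37)*((-10712 - 1*(-12811)) - 171) = 37201*((-10712 + 12811) - 171) = 37201*(2099 - 171) = 37201*1928 = 71723528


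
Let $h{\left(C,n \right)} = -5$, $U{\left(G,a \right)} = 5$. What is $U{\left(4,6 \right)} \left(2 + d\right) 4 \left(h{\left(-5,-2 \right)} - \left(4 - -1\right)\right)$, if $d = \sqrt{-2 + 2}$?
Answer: $-400$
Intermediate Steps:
$d = 0$ ($d = \sqrt{0} = 0$)
$U{\left(4,6 \right)} \left(2 + d\right) 4 \left(h{\left(-5,-2 \right)} - \left(4 - -1\right)\right) = 5 \left(2 + 0\right) 4 \left(-5 - \left(4 - -1\right)\right) = 5 \cdot 2 \cdot 4 \left(-5 - \left(4 + 1\right)\right) = 5 \cdot 8 \left(-5 - 5\right) = 40 \left(-5 - 5\right) = 40 \left(-10\right) = -400$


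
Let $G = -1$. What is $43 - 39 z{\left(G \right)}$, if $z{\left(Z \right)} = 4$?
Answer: $-113$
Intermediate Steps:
$43 - 39 z{\left(G \right)} = 43 - 156 = -113$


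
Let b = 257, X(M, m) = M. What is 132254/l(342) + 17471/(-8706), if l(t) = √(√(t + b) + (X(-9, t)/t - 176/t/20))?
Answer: -17471/8706 + 396762*√190/√(-89 + 1710*√599) ≈ 26760.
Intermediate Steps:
l(t) = √(√(257 + t) - 89/(5*t)) (l(t) = √(√(t + 257) + (-9/t - 176/t/20)) = √(√(257 + t) + (-9/t - 176/t*(1/20))) = √(√(257 + t) + (-9/t - 44/(5*t))) = √(√(257 + t) - 89/(5*t)))
132254/l(342) + 17471/(-8706) = 132254/((√(-445/342 + 25*√(257 + 342))/5)) + 17471/(-8706) = 132254/((√(-445*1/342 + 25*√599)/5)) + 17471*(-1/8706) = 132254/((√(-445/342 + 25*√599)/5)) - 17471/8706 = 132254*(5/√(-445/342 + 25*√599)) - 17471/8706 = 661270/√(-445/342 + 25*√599) - 17471/8706 = -17471/8706 + 661270/√(-445/342 + 25*√599)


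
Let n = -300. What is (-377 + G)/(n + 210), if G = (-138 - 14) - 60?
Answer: 589/90 ≈ 6.5444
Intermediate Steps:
G = -212 (G = -152 - 60 = -212)
(-377 + G)/(n + 210) = (-377 - 212)/(-300 + 210) = -589/(-90) = -589*(-1/90) = 589/90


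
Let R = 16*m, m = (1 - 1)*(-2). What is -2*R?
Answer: 0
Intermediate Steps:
m = 0 (m = 0*(-2) = 0)
R = 0 (R = 16*0 = 0)
-2*R = -2*0 = 0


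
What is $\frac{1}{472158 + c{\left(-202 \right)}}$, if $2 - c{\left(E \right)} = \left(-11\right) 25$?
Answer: $\frac{1}{472435} \approx 2.1167 \cdot 10^{-6}$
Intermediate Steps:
$c{\left(E \right)} = 277$ ($c{\left(E \right)} = 2 - \left(-11\right) 25 = 2 - -275 = 2 + 275 = 277$)
$\frac{1}{472158 + c{\left(-202 \right)}} = \frac{1}{472158 + 277} = \frac{1}{472435}$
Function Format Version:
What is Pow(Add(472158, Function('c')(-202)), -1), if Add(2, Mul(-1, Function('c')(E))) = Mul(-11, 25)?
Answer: Rational(1, 472435) ≈ 2.1167e-6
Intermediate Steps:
Function('c')(E) = 277 (Function('c')(E) = Add(2, Mul(-1, Mul(-11, 25))) = Add(2, Mul(-1, -275)) = Add(2, 275) = 277)
Pow(Add(472158, Function('c')(-202)), -1) = Pow(Add(472158, 277), -1) = Pow(472435, -1) = Rational(1, 472435)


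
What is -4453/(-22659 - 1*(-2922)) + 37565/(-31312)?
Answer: -601988069/618004944 ≈ -0.97408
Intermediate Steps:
-4453/(-22659 - 1*(-2922)) + 37565/(-31312) = -4453/(-22659 + 2922) + 37565*(-1/31312) = -4453/(-19737) - 37565/31312 = -4453*(-1/19737) - 37565/31312 = 4453/19737 - 37565/31312 = -601988069/618004944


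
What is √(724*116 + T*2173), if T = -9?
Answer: √64427 ≈ 253.82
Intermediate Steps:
√(724*116 + T*2173) = √(724*116 - 9*2173) = √(83984 - 19557) = √64427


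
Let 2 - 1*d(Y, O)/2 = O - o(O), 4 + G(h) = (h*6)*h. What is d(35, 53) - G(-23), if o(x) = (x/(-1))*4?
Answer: -3696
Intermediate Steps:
o(x) = -4*x (o(x) = (x*(-1))*4 = -x*4 = -4*x)
G(h) = -4 + 6*h**2 (G(h) = -4 + (h*6)*h = -4 + (6*h)*h = -4 + 6*h**2)
d(Y, O) = 4 - 10*O (d(Y, O) = 4 - 2*(O - (-4)*O) = 4 - 2*(O + 4*O) = 4 - 10*O)
d(35, 53) - G(-23) = (4 - 10*53) - (-4 + 6*(-23)**2) = (4 - 530) - (-4 + 6*529) = -526 - (-4 + 3174) = -526 - 1*3170 = -526 - 3170 = -3696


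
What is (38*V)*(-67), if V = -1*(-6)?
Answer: -15276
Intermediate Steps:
V = 6
(38*V)*(-67) = (38*6)*(-67) = 228*(-67) = -15276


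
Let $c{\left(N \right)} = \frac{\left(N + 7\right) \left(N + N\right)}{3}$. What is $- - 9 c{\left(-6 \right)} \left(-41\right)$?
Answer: $1476$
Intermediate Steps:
$c{\left(N \right)} = \frac{2 N \left(7 + N\right)}{3}$ ($c{\left(N \right)} = \left(7 + N\right) 2 N \frac{1}{3} = 2 N \left(7 + N\right) \frac{1}{3} = \frac{2 N \left(7 + N\right)}{3}$)
$- - 9 c{\left(-6 \right)} \left(-41\right) = - - 9 \cdot \frac{2}{3} \left(-6\right) \left(7 - 6\right) \left(-41\right) = - - 9 \cdot \frac{2}{3} \left(-6\right) 1 \left(-41\right) = - \left(-9\right) \left(-4\right) \left(-41\right) = - 36 \left(-41\right) = \left(-1\right) \left(-1476\right) = 1476$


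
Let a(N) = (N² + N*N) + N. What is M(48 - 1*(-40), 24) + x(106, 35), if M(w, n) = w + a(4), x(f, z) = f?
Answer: 230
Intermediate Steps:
a(N) = N + 2*N² (a(N) = (N² + N²) + N = 2*N² + N = N + 2*N²)
M(w, n) = 36 + w (M(w, n) = w + 4*(1 + 2*4) = w + 4*(1 + 8) = w + 4*9 = w + 36 = 36 + w)
M(48 - 1*(-40), 24) + x(106, 35) = (36 + (48 - 1*(-40))) + 106 = (36 + (48 + 40)) + 106 = (36 + 88) + 106 = 124 + 106 = 230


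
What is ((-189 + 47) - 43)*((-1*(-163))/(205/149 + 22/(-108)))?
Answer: -242627130/9431 ≈ -25727.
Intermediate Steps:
((-189 + 47) - 43)*((-1*(-163))/(205/149 + 22/(-108))) = (-142 - 43)*(163/(205*(1/149) + 22*(-1/108))) = -30155/(205/149 - 11/54) = -30155/9431/8046 = -30155*8046/9431 = -185*1311498/9431 = -242627130/9431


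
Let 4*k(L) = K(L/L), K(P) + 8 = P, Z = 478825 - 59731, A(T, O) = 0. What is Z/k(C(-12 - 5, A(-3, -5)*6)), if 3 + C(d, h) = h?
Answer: -1676376/7 ≈ -2.3948e+5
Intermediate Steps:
C(d, h) = -3 + h
Z = 419094
K(P) = -8 + P
k(L) = -7/4 (k(L) = (-8 + L/L)/4 = (-8 + 1)/4 = (¼)*(-7) = -7/4)
Z/k(C(-12 - 5, A(-3, -5)*6)) = 419094/(-7/4) = 419094*(-4/7) = -1676376/7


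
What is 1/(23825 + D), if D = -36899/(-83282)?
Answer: 83282/1984230549 ≈ 4.1972e-5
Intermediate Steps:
D = 36899/83282 (D = -36899*(-1/83282) = 36899/83282 ≈ 0.44306)
1/(23825 + D) = 1/(23825 + 36899/83282) = 1/(1984230549/83282) = 83282/1984230549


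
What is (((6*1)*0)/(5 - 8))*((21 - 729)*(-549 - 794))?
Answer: 0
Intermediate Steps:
(((6*1)*0)/(5 - 8))*((21 - 729)*(-549 - 794)) = ((6*0)/(-3))*(-708*(-1343)) = (0*(-⅓))*950844 = 0*950844 = 0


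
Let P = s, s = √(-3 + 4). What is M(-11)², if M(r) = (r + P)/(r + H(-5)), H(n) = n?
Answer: 25/64 ≈ 0.39063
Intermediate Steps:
s = 1 (s = √1 = 1)
P = 1
M(r) = (1 + r)/(-5 + r) (M(r) = (r + 1)/(r - 5) = (1 + r)/(-5 + r))
M(-11)² = ((1 - 11)/(-5 - 11))² = (-10/(-16))² = (-1/16*(-10))² = (5/8)² = 25/64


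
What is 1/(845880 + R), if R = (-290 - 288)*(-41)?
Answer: 1/869578 ≈ 1.1500e-6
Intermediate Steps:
R = 23698 (R = -578*(-41) = 23698)
1/(845880 + R) = 1/(845880 + 23698) = 1/869578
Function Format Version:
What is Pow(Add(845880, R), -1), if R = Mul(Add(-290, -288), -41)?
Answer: Rational(1, 869578) ≈ 1.1500e-6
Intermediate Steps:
R = 23698 (R = Mul(-578, -41) = 23698)
Pow(Add(845880, R), -1) = Pow(Add(845880, 23698), -1) = Pow(869578, -1) = Rational(1, 869578)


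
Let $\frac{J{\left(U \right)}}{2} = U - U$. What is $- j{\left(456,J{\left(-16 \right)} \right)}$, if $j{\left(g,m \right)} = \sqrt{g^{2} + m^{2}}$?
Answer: $-456$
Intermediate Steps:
$J{\left(U \right)} = 0$ ($J{\left(U \right)} = 2 \left(U - U\right) = 2 \cdot 0 = 0$)
$- j{\left(456,J{\left(-16 \right)} \right)} = - \sqrt{456^{2} + 0^{2}} = - \sqrt{207936 + 0} = - \sqrt{207936} = \left(-1\right) 456 = -456$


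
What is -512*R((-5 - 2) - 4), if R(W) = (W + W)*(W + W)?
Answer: -247808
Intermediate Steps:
R(W) = 4*W² (R(W) = (2*W)*(2*W) = 4*W²)
-512*R((-5 - 2) - 4) = -2048*((-5 - 2) - 4)² = -2048*(-7 - 4)² = -2048*(-11)² = -2048*121 = -512*484 = -247808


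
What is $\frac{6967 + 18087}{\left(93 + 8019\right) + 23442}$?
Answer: $\frac{12527}{15777} \approx 0.794$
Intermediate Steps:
$\frac{6967 + 18087}{\left(93 + 8019\right) + 23442} = \frac{25054}{8112 + 23442} = \frac{25054}{31554} = 25054 \cdot \frac{1}{31554} = \frac{12527}{15777}$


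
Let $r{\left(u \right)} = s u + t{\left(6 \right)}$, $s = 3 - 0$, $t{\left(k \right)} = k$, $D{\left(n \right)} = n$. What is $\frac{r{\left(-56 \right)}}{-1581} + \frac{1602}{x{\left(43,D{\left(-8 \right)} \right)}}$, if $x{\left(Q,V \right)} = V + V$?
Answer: $- \frac{421695}{4216} \approx -100.02$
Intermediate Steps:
$x{\left(Q,V \right)} = 2 V$
$s = 3$ ($s = 3 + 0 = 3$)
$r{\left(u \right)} = 6 + 3 u$ ($r{\left(u \right)} = 3 u + 6 = 6 + 3 u$)
$\frac{r{\left(-56 \right)}}{-1581} + \frac{1602}{x{\left(43,D{\left(-8 \right)} \right)}} = \frac{6 + 3 \left(-56\right)}{-1581} + \frac{1602}{2 \left(-8\right)} = \left(6 - 168\right) \left(- \frac{1}{1581}\right) + \frac{1602}{-16} = \left(-162\right) \left(- \frac{1}{1581}\right) + 1602 \left(- \frac{1}{16}\right) = \frac{54}{527} - \frac{801}{8} = - \frac{421695}{4216}$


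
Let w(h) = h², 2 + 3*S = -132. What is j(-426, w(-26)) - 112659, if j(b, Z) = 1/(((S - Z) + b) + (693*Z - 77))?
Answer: -157917838044/1401733 ≈ -1.1266e+5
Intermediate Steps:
S = -134/3 (S = -⅔ + (⅓)*(-132) = -⅔ - 44 = -134/3 ≈ -44.667)
j(b, Z) = 1/(-365/3 + b + 692*Z) (j(b, Z) = 1/(((-134/3 - Z) + b) + (693*Z - 77)) = 1/((-134/3 + b - Z) + (-77 + 693*Z)) = 1/(-365/3 + b + 692*Z))
j(-426, w(-26)) - 112659 = 3/(-365 + 3*(-426) + 2076*(-26)²) - 112659 = 3/(-365 - 1278 + 2076*676) - 112659 = 3/(-365 - 1278 + 1403376) - 112659 = 3/1401733 - 112659 = -157917838044/1401733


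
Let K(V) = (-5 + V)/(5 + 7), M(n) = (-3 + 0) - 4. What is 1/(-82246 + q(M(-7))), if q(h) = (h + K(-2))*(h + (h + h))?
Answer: -4/328347 ≈ -1.2182e-5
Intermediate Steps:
M(n) = -7 (M(n) = -3 - 4 = -7)
K(V) = -5/12 + V/12 (K(V) = (-5 + V)/12 = (-5 + V)*(1/12) = -5/12 + V/12)
q(h) = 3*h*(-7/12 + h) (q(h) = (h + (-5/12 + (1/12)*(-2)))*(h + (h + h)) = (h + (-5/12 - ⅙))*(h + 2*h) = (h - 7/12)*(3*h) = (-7/12 + h)*(3*h) = 3*h*(-7/12 + h))
1/(-82246 + q(M(-7))) = 1/(-82246 + (¼)*(-7)*(-7 + 12*(-7))) = 1/(-82246 + (¼)*(-7)*(-7 - 84)) = 1/(-82246 + (¼)*(-7)*(-91)) = 1/(-82246 + 637/4) = 1/(-328347/4) = -4/328347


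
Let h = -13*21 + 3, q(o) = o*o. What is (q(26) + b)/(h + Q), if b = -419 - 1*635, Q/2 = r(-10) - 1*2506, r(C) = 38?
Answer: 189/2603 ≈ 0.072608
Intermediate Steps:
q(o) = o²
h = -270 (h = -273 + 3 = -270)
Q = -4936 (Q = 2*(38 - 1*2506) = 2*(38 - 2506) = 2*(-2468) = -4936)
b = -1054 (b = -419 - 635 = -1054)
(q(26) + b)/(h + Q) = (26² - 1054)/(-270 - 4936) = (676 - 1054)/(-5206) = -378*(-1/5206) = 189/2603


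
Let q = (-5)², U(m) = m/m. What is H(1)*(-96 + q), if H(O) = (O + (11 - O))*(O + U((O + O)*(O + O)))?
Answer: -1562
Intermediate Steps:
U(m) = 1
q = 25
H(O) = 11 + 11*O (H(O) = (O + (11 - O))*(O + 1) = 11*(1 + O) = 11 + 11*O)
H(1)*(-96 + q) = (11 + 11*1)*(-96 + 25) = (11 + 11)*(-71) = 22*(-71) = -1562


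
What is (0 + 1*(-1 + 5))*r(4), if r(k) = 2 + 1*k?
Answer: 24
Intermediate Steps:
r(k) = 2 + k
(0 + 1*(-1 + 5))*r(4) = (0 + 1*(-1 + 5))*(2 + 4) = (0 + 1*4)*6 = (0 + 4)*6 = 4*6 = 24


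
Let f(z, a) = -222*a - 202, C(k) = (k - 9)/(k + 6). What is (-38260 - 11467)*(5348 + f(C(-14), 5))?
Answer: -200698172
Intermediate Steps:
C(k) = (-9 + k)/(6 + k)
f(z, a) = -202 - 222*a
(-38260 - 11467)*(5348 + f(C(-14), 5)) = (-38260 - 11467)*(5348 + (-202 - 222*5)) = -49727*(5348 + (-202 - 1110)) = -49727*(5348 - 1312) = -49727*4036 = -200698172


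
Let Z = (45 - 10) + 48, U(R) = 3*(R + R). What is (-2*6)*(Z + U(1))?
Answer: -1068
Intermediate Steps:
U(R) = 6*R (U(R) = 3*(2*R) = 6*R)
Z = 83 (Z = 35 + 48 = 83)
(-2*6)*(Z + U(1)) = (-2*6)*(83 + 6*1) = -12*(83 + 6) = -12*89 = -1068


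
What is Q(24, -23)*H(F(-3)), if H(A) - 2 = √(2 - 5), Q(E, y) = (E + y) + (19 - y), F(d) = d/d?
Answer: 86 + 43*I*√3 ≈ 86.0 + 74.478*I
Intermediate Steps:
F(d) = 1
Q(E, y) = 19 + E
H(A) = 2 + I*√3 (H(A) = 2 + √(2 - 5) = 2 + √(-3) = 2 + I*√3)
Q(24, -23)*H(F(-3)) = (19 + 24)*(2 + I*√3) = 43*(2 + I*√3) = 86 + 43*I*√3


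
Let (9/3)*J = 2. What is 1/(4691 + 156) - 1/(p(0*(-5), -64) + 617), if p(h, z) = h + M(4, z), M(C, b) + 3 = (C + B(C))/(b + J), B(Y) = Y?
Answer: -402147/282667346 ≈ -0.0014227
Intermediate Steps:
J = ⅔ (J = (⅓)*2 = ⅔ ≈ 0.66667)
M(C, b) = -3 + 2*C/(⅔ + b) (M(C, b) = -3 + (C + C)/(b + ⅔) = -3 + (2*C)/(⅔ + b) = -3 + 2*C/(⅔ + b))
p(h, z) = h + 3*(6 - 3*z)/(2 + 3*z) (p(h, z) = h + 3*(-2 - 3*z + 2*4)/(2 + 3*z) = h + 3*(-2 - 3*z + 8)/(2 + 3*z) = h + 3*(6 - 3*z)/(2 + 3*z))
1/(4691 + 156) - 1/(p(0*(-5), -64) + 617) = 1/(4691 + 156) - 1/((18 - 9*(-64) + (0*(-5))*(2 + 3*(-64)))/(2 + 3*(-64)) + 617) = 1/4847 - 1/((18 + 576 + 0*(2 - 192))/(2 - 192) + 617) = 1/4847 - 1/((18 + 576 + 0*(-190))/(-190) + 617) = 1/4847 - 1/(-(18 + 576 + 0)/190 + 617) = 1/4847 - 1/(-1/190*594 + 617) = 1/4847 - 1/(-297/95 + 617) = 1/4847 - 1/58318/95 = 1/4847 - 1*95/58318 = 1/4847 - 95/58318 = -402147/282667346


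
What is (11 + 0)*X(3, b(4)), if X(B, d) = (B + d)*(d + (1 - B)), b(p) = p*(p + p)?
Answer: 11550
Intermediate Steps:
b(p) = 2*p² (b(p) = p*(2*p) = 2*p²)
X(B, d) = (B + d)*(1 + d - B)
(11 + 0)*X(3, b(4)) = (11 + 0)*(3 + 2*4² + (2*4²)² - 1*3²) = 11*(3 + 2*16 + (2*16)² - 1*9) = 11*(3 + 32 + 32² - 9) = 11*(3 + 32 + 1024 - 9) = 11*1050 = 11550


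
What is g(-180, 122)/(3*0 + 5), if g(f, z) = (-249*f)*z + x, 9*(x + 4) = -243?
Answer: 5468009/5 ≈ 1.0936e+6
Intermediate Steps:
x = -31 (x = -4 + (1/9)*(-243) = -4 - 27 = -31)
g(f, z) = -31 - 249*f*z (g(f, z) = (-249*f)*z - 31 = -249*f*z - 31 = -31 - 249*f*z)
g(-180, 122)/(3*0 + 5) = (-31 - 249*(-180)*122)/(3*0 + 5) = (-31 + 5468040)/(0 + 5) = 5468009/5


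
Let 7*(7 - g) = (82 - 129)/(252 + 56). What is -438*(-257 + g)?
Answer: 118030707/1078 ≈ 1.0949e+5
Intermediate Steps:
g = 15139/2156 (g = 7 - (82 - 129)/(7*(252 + 56)) = 7 - (-47)/(7*308) = 7 - ⅐*(-47/308) = 7 + 47/2156 = 15139/2156 ≈ 7.0218)
-438*(-257 + g) = -438*(-257 + 15139/2156) = -438*(-538953/2156) = 118030707/1078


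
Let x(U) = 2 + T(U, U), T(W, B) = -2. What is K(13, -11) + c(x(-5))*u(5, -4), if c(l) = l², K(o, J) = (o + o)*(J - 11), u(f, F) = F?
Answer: -572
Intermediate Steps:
K(o, J) = 2*o*(-11 + J) (K(o, J) = (2*o)*(-11 + J) = 2*o*(-11 + J))
x(U) = 0 (x(U) = 2 - 2 = 0)
K(13, -11) + c(x(-5))*u(5, -4) = 2*13*(-11 - 11) + 0²*(-4) = 2*13*(-22) + 0*(-4) = -572 + 0 = -572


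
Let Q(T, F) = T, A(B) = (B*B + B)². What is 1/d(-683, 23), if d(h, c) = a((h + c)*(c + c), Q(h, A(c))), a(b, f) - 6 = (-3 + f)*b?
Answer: 1/20826966 ≈ 4.8015e-8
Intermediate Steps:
A(B) = (B + B²)² (A(B) = (B² + B)² = (B + B²)²)
a(b, f) = 6 + b*(-3 + f) (a(b, f) = 6 + (-3 + f)*b = 6 + b*(-3 + f))
d(h, c) = 6 - 6*c*(c + h) + 2*c*h*(c + h) (d(h, c) = 6 - 3*(h + c)*(c + c) + ((h + c)*(c + c))*h = 6 - 3*(c + h)*2*c + ((c + h)*(2*c))*h = 6 - 6*c*(c + h) + (2*c*(c + h))*h = 6 - 6*c*(c + h) + 2*c*h*(c + h))
1/d(-683, 23) = 1/(6 - 6*23*(23 - 683) + 2*23*(-683)*(23 - 683)) = 1/(6 - 6*23*(-660) + 2*23*(-683)*(-660)) = 1/(6 + 91080 + 20735880) = 1/20826966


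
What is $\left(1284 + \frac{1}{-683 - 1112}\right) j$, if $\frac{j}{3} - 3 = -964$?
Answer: $- \frac{6644677857}{1795} \approx -3.7018 \cdot 10^{6}$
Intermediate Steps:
$j = -2883$ ($j = 9 + 3 \left(-964\right) = 9 - 2892 = -2883$)
$\left(1284 + \frac{1}{-683 - 1112}\right) j = \left(1284 + \frac{1}{-683 - 1112}\right) \left(-2883\right) = \left(1284 + \frac{1}{-1795}\right) \left(-2883\right) = \left(1284 - \frac{1}{1795}\right) \left(-2883\right) = \frac{2304779}{1795} \left(-2883\right) = - \frac{6644677857}{1795}$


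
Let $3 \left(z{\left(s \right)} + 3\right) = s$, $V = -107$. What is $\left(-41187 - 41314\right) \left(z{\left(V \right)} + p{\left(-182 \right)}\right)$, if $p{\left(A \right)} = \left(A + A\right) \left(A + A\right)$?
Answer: $- \frac{32783587372}{3} \approx -1.0928 \cdot 10^{10}$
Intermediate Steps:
$p{\left(A \right)} = 4 A^{2}$ ($p{\left(A \right)} = 2 A 2 A = 4 A^{2}$)
$z{\left(s \right)} = -3 + \frac{s}{3}$
$\left(-41187 - 41314\right) \left(z{\left(V \right)} + p{\left(-182 \right)}\right) = \left(-41187 - 41314\right) \left(\left(-3 + \frac{1}{3} \left(-107\right)\right) + 4 \left(-182\right)^{2}\right) = - 82501 \left(\left(-3 - \frac{107}{3}\right) + 4 \cdot 33124\right) = - 82501 \left(- \frac{116}{3} + 132496\right) = \left(-82501\right) \frac{397372}{3} = - \frac{32783587372}{3}$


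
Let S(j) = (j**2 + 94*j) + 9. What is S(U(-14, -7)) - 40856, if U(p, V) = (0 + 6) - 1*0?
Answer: -40247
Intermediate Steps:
U(p, V) = 6 (U(p, V) = 6 + 0 = 6)
S(j) = 9 + j**2 + 94*j
S(U(-14, -7)) - 40856 = (9 + 6**2 + 94*6) - 40856 = (9 + 36 + 564) - 40856 = 609 - 40856 = -40247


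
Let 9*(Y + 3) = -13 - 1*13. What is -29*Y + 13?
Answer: 1654/9 ≈ 183.78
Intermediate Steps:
Y = -53/9 (Y = -3 + (-13 - 1*13)/9 = -3 + (-13 - 13)/9 = -3 + (1/9)*(-26) = -3 - 26/9 = -53/9 ≈ -5.8889)
-29*Y + 13 = -29*(-53/9) + 13 = 1537/9 + 13 = 1654/9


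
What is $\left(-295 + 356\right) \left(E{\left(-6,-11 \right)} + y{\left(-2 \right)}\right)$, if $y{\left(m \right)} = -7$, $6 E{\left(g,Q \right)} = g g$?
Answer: $-61$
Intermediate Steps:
$E{\left(g,Q \right)} = \frac{g^{2}}{6}$ ($E{\left(g,Q \right)} = \frac{g g}{6} = \frac{g^{2}}{6}$)
$\left(-295 + 356\right) \left(E{\left(-6,-11 \right)} + y{\left(-2 \right)}\right) = \left(-295 + 356\right) \left(\frac{\left(-6\right)^{2}}{6} - 7\right) = 61 \left(\frac{1}{6} \cdot 36 - 7\right) = 61 \left(6 - 7\right) = 61 \left(-1\right) = -61$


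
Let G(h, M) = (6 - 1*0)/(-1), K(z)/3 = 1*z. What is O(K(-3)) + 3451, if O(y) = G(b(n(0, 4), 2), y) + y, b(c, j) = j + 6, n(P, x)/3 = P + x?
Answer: 3436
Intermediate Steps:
K(z) = 3*z (K(z) = 3*(1*z) = 3*z)
n(P, x) = 3*P + 3*x (n(P, x) = 3*(P + x) = 3*P + 3*x)
b(c, j) = 6 + j
G(h, M) = -6 (G(h, M) = (6 + 0)*(-1) = 6*(-1) = -6)
O(y) = -6 + y
O(K(-3)) + 3451 = (-6 + 3*(-3)) + 3451 = (-6 - 9) + 3451 = -15 + 3451 = 3436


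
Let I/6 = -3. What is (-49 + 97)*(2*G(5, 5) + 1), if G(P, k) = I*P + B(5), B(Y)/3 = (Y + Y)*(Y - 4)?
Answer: -5712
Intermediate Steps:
B(Y) = 6*Y*(-4 + Y) (B(Y) = 3*((Y + Y)*(Y - 4)) = 3*((2*Y)*(-4 + Y)) = 3*(2*Y*(-4 + Y)) = 6*Y*(-4 + Y))
I = -18 (I = 6*(-3) = -18)
G(P, k) = 30 - 18*P (G(P, k) = -18*P + 6*5*(-4 + 5) = -18*P + 6*5*1 = -18*P + 30 = 30 - 18*P)
(-49 + 97)*(2*G(5, 5) + 1) = (-49 + 97)*(2*(30 - 18*5) + 1) = 48*(2*(30 - 90) + 1) = 48*(2*(-60) + 1) = 48*(-120 + 1) = 48*(-119) = -5712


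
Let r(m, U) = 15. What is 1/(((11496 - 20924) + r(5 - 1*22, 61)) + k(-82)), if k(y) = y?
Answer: -1/9495 ≈ -0.00010532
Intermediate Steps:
1/(((11496 - 20924) + r(5 - 1*22, 61)) + k(-82)) = 1/(((11496 - 20924) + 15) - 82) = 1/((-9428 + 15) - 82) = 1/(-9413 - 82) = 1/(-9495) = -1/9495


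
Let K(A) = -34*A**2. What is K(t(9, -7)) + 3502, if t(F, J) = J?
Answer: 1836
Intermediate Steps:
K(t(9, -7)) + 3502 = -34*(-7)**2 + 3502 = -34*49 + 3502 = -1666 + 3502 = 1836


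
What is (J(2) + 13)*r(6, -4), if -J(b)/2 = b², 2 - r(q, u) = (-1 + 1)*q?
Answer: 10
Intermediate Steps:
r(q, u) = 2 (r(q, u) = 2 - (-1 + 1)*q = 2 - 0*q = 2 - 1*0 = 2 + 0 = 2)
J(b) = -2*b²
(J(2) + 13)*r(6, -4) = (-2*2² + 13)*2 = (-2*4 + 13)*2 = (-8 + 13)*2 = 5*2 = 10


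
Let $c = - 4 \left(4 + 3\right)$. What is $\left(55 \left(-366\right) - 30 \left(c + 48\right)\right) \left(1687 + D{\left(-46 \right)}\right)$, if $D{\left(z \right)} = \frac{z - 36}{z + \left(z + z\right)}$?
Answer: $- \frac{804628040}{23} \approx -3.4984 \cdot 10^{7}$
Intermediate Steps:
$c = -28$ ($c = \left(-4\right) 7 = -28$)
$D{\left(z \right)} = \frac{-36 + z}{3 z}$ ($D{\left(z \right)} = \frac{-36 + z}{z + 2 z} = \frac{-36 + z}{3 z}$)
$\left(55 \left(-366\right) - 30 \left(c + 48\right)\right) \left(1687 + D{\left(-46 \right)}\right) = \left(55 \left(-366\right) - 30 \left(-28 + 48\right)\right) \left(1687 + \frac{-36 - 46}{3 \left(-46\right)}\right) = \left(-20130 - 600\right) \left(1687 + \frac{1}{3} \left(- \frac{1}{46}\right) \left(-82\right)\right) = \left(-20130 - 600\right) \left(1687 + \frac{41}{69}\right) = \left(-20730\right) \frac{116444}{69} = - \frac{804628040}{23}$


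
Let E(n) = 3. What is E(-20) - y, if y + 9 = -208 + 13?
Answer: 207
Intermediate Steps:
y = -204 (y = -9 + (-208 + 13) = -9 - 195 = -204)
E(-20) - y = 3 - 1*(-204) = 3 + 204 = 207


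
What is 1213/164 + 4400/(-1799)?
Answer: 1460587/295036 ≈ 4.9505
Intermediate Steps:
1213/164 + 4400/(-1799) = 1213*(1/164) + 4400*(-1/1799) = 1213/164 - 4400/1799 = 1460587/295036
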